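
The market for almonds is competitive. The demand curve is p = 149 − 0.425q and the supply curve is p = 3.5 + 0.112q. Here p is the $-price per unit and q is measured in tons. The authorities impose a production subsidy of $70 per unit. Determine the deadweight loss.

$4562.38

Competitive equilibrium: 149 − 0.425q = 3.5 + 0.112q → q* = 270.9497, p* = 33.8464.
The subsidy lowers effective supply by 70: p = 0.112q − 66.5.
New quantity: 149 − 0.425q = 0.112q − 66.5 → q' = 401.3035.
Overproduction Δq = 401.3035 − 270.9497 = 130.3538; wedge = subsidy = 70.
Deadweight loss = ½ × 130.3538 × 70 = $4562.38.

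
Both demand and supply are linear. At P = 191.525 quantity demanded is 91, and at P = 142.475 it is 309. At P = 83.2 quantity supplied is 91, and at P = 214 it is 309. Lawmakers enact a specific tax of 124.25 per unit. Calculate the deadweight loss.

9356.40

Demand slope = (142.475 − 191.525)/(309 − 91) = −0.225, so P = 212 − 0.225Q.
Supply slope = (214 − 83.2)/(309 − 91) = 0.6, so P = 28.6 + 0.6Q.
Competitive equilibrium: 212 − 0.225Q = 28.6 + 0.6Q → Q* = 222.303, P* = 161.9818.
With the tax, the buyer price exceeds the seller price by 124.25: (212 − 0.225Q) − (28.6 + 0.6Q) = 124.25 → Q' = 71.697.
ΔQ = 222.303 − 71.697 = 150.606; the wedge equals the tax, 124.25.
Welfare loss = ½ × 150.606 × 124.25 = 9356.40.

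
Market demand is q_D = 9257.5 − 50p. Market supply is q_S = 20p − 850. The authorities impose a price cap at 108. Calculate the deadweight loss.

In inverse form: demand p = 185.15 − 0.02q, supply p = 42.5 + 0.05q.
Competitive equilibrium: 185.15 − 0.02q = 42.5 + 0.05q → q* = 2037.8571, p* = 144.3929.
At the ceiling p = 108, quantity supplied = (108 − 42.5)/0.05 = 1310.
Willingness to pay at q' = 1310: 185.15 − 0.02·1310 = 158.95.
Δq = 2037.8571 − 1310 = 727.8571; wedge = 158.95 − 108 = 50.95.
Deadweight loss = ½ × 727.8571 × 50.95 = 18542.16.

18542.16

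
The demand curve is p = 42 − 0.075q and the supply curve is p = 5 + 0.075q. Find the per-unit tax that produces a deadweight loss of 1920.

24

Competitive equilibrium: 42 − 0.075q = 5 + 0.075q → q* = 246.6667, p* = 23.5.
A tax t gives Δq = t/0.15 and wedge t, so DWL = t²/0.3.
t²/0.3 = 1920 → t² = 576 → t = 24.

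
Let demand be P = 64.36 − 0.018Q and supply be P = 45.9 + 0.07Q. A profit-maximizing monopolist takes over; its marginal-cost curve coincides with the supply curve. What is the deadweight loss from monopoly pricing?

Competitive equilibrium: 64.36 − 0.018Q = 45.9 + 0.07Q → Q* = 209.7727, P* = 60.5841.
Marginal revenue: MR = 64.36 − 0.036Q. Set MR = MC: 64.36 − 0.036Q = 45.9 + 0.07Q → Q_m = 174.1509.
Price P_m = 64.36 − 0.018·174.1509 = 61.2253; MC(Q_m) = 45.9 + 0.07·174.1509 = 58.0906.
Competitive Q* = 209.7727, so ΔQ = 35.6218; wedge = 61.2253 − 58.0906 = 3.1347.
Deadweight loss = ½ × 35.6218 × 3.1347 = 55.83.

55.83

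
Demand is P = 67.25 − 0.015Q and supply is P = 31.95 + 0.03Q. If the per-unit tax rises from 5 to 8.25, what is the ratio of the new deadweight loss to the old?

Competitive equilibrium: 67.25 − 0.015Q = 31.95 + 0.03Q → Q* = 784.4444, P* = 55.4833.
For a per-unit tax t: ΔQ = t/0.045, so DWL = ½·t·(t/0.045) = t²/0.09.
At t = 5: DWL = 277.778. At t = 8.25: DWL = 756.25.
Ratio = (8.25/5)² = 2.7225.

2.7225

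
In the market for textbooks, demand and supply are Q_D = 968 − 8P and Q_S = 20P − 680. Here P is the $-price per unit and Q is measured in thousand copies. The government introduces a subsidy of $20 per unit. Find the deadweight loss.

In inverse form: demand P = 121 − 0.125Q, supply P = 34 + 0.05Q.
Competitive equilibrium: 121 − 0.125Q = 34 + 0.05Q → Q* = 497.1429, P* = 58.8571.
The subsidy lowers effective supply by 20: P = 14 + 0.05Q.
New quantity: 121 − 0.125Q = 14 + 0.05Q → Q' = 611.4286.
Overproduction ΔQ = 611.4286 − 497.1429 = 114.2857; wedge = subsidy = 20.
Welfare loss = ½ × 114.2857 × 20 = $1142.86 thousand.

$1142.86 thousand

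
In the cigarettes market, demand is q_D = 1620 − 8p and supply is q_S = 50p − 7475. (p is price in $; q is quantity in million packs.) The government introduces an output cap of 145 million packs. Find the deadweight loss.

In inverse form: demand p = 202.5 − 0.125q, supply p = 149.5 + 0.02q.
Competitive equilibrium: 202.5 − 0.125q = 149.5 + 0.02q → q* = 365.5172, p* = 156.8103.
At q = 145: demand price = 202.5 − 0.125·145 = 184.375; supply price = 149.5 + 0.02·145 = 152.4.
Δq = 365.5172 − 145 = 220.5172; wedge = 184.375 − 152.4 = 31.975.
DWL = ½ × 220.5172 × 31.975 = $3525.52 million.

$3525.52 million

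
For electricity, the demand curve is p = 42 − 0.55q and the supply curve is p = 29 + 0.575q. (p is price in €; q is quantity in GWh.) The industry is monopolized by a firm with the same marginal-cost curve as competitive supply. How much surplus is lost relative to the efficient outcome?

€8.10

Competitive equilibrium: 42 − 0.55q = 29 + 0.575q → q* = 11.5556, p* = 35.6444.
Marginal revenue: MR = 42 − 1.1q. Set MR = MC: 42 − 1.1q = 29 + 0.575q → q_m = 7.7612.
Price p_m = 42 − 0.55·7.7612 = 37.7313; MC(q_m) = 29 + 0.575·7.7612 = 33.4627.
Competitive q* = 11.5556, so Δq = 3.7944; wedge = 37.7313 − 33.4627 = 4.2686.
Deadweight loss = ½ × 3.7944 × 4.2686 = €8.10.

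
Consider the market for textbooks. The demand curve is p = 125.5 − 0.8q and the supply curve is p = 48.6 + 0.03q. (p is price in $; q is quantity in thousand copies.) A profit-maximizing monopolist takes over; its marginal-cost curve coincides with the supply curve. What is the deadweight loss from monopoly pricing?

Competitive equilibrium: 125.5 − 0.8q = 48.6 + 0.03q → q* = 92.6506, p* = 51.3795.
Marginal revenue: MR = 125.5 − 1.6q. Set MR = MC: 125.5 − 1.6q = 48.6 + 0.03q → q_m = 47.1779.
Price p_m = 125.5 − 0.8·47.1779 = 87.7577; MC(q_m) = 48.6 + 0.03·47.1779 = 50.0153.
Competitive q* = 92.6506, so Δq = 45.4727; wedge = 87.7577 − 50.0153 = 37.7424.
DWL = ½ × 45.4727 × 37.7424 = $858.12 thousand.

$858.12 thousand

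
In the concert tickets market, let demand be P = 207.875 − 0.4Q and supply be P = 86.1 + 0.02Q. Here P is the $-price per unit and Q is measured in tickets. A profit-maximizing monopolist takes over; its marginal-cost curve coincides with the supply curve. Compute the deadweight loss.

$4200.77

Competitive equilibrium: 207.875 − 0.4Q = 86.1 + 0.02Q → Q* = 289.94048, P* = 91.89881.
Marginal revenue: MR = 207.875 − 0.8Q. Set MR = MC: 207.875 − 0.8Q = 86.1 + 0.02Q → Q_m = 148.5061.
Price P_m = 207.875 − 0.4·148.5061 = 148.47256; MC(Q_m) = 86.1 + 0.02·148.5061 = 89.07012.
Competitive Q* = 289.94048, so ΔQ = 141.43438; wedge = 148.47256 − 89.07012 = 59.40244.
The triangle = ½ × 141.43438 × 59.40244 = $4200.77.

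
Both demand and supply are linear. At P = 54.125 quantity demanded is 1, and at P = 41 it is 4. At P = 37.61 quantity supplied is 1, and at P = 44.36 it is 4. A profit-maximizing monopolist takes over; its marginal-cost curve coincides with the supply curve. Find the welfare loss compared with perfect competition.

6.39

Demand slope = (41 − 54.125)/(4 − 1) = −4.375, so P = 58.5 − 4.375Q.
Supply slope = (44.36 − 37.61)/(4 − 1) = 2.25, so P = 35.36 + 2.25Q.
Competitive equilibrium: 58.5 − 4.375Q = 35.36 + 2.25Q → Q* = 3.4928, P* = 43.2189.
Marginal revenue: MR = 58.5 − 8.75Q. Set MR = MC: 58.5 − 8.75Q = 35.36 + 2.25Q → Q_m = 2.1036.
Price P_m = 58.5 − 4.375·2.1036 = 49.2968; MC(Q_m) = 35.36 + 2.25·2.1036 = 40.0931.
Competitive Q* = 3.4928, so ΔQ = 1.3892; wedge = 49.2968 − 40.0931 = 9.2037.
Welfare loss = ½ × 1.3892 × 9.2037 = 6.39.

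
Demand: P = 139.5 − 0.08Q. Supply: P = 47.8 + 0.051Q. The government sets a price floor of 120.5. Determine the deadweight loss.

Competitive equilibrium: 139.5 − 0.08Q = 47.8 + 0.051Q → Q* = 700, P* = 83.5.
At the floor P = 120.5, quantity demanded = (139.5 − 120.5)/0.08 = 237.5.
Sellers' marginal cost at Q' = 237.5: 47.8 + 0.051·237.5 = 59.9125.
ΔQ = 700 − 237.5 = 462.5; wedge = 120.5 − 59.9125 = 60.5875.
Welfare loss = ½ × 462.5 × 60.5875 = 14010.86.

14010.86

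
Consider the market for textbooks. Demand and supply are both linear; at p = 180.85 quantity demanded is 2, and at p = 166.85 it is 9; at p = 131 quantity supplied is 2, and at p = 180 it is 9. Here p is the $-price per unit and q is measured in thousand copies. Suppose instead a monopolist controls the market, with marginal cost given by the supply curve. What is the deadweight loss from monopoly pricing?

Demand slope = (166.85 − 180.85)/(9 − 2) = −2, so p = 184.85 − 2q.
Supply slope = (180 − 131)/(9 − 2) = 7, so p = 117 + 7q.
Competitive equilibrium: 184.85 − 2q = 117 + 7q → q* = 7.5389, p* = 169.7722.
Marginal revenue: MR = 184.85 − 4q. Set MR = MC: 184.85 − 4q = 117 + 7q → q_m = 6.1682.
Price p_m = 184.85 − 2·6.1682 = 172.5136; MC(q_m) = 117 + 7·6.1682 = 160.1774.
Competitive q* = 7.5389, so Δq = 1.3707; wedge = 172.5136 − 160.1774 = 12.3362.
The triangle = ½ × 1.3707 × 12.3362 = $8.45 thousand.

$8.45 thousand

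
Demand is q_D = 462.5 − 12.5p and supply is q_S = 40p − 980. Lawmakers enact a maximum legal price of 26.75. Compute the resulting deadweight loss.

In inverse form: demand p = 37 − 0.08q, supply p = 24.5 + 0.025q.
Competitive equilibrium: 37 − 0.08q = 24.5 + 0.025q → q* = 119.0476, p* = 27.4762.
At the ceiling p = 26.75, quantity supplied = (26.75 − 24.5)/0.025 = 90.
Willingness to pay at q' = 90: 37 − 0.08·90 = 29.8.
Δq = 119.0476 − 90 = 29.0476; wedge = 29.8 − 26.75 = 3.05.
Welfare loss = ½ × 29.0476 × 3.05 = 44.30.

44.30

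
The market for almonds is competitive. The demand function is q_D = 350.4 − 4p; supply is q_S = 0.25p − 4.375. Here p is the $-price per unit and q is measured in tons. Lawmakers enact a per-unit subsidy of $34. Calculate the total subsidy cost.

$832.80

In inverse form: demand p = 87.6 − 0.25q, supply p = 17.5 + 4q.
Competitive equilibrium: 87.6 − 0.25q = 17.5 + 4q → q* = 16.4941, p* = 83.4765.
The subsidy lowers effective supply by 34: p = 4q − 16.5.
New quantity: 87.6 − 0.25q = 4q − 16.5 → q' = 24.4941.
Total subsidy cost = 34 × 24.4941 = $832.80.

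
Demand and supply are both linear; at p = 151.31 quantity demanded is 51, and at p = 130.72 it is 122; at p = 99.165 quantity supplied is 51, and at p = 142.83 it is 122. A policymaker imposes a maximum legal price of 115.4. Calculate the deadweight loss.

441.06

Demand slope = (130.72 − 151.31)/(122 − 51) = −0.29, so p = 166.1 − 0.29q.
Supply slope = (142.83 − 99.165)/(122 − 51) = 0.615, so p = 67.8 + 0.615q.
Competitive equilibrium: 166.1 − 0.29q = 67.8 + 0.615q → q* = 108.6188, p* = 134.6006.
At the ceiling p = 115.4, quantity supplied = (115.4 − 67.8)/0.615 = 77.3984.
Willingness to pay at q' = 77.3984: 166.1 − 0.29·77.3984 = 143.6545.
Δq = 108.6188 − 77.3984 = 31.2204; wedge = 143.6545 − 115.4 = 28.2545.
Deadweight loss = ½ × 31.2204 × 28.2545 = 441.06.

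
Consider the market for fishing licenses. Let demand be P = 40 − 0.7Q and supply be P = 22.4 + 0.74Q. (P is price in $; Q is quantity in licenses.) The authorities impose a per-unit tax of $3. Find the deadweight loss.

$3.125

Competitive equilibrium: 40 − 0.7Q = 22.4 + 0.74Q → Q* = 12.2222, P* = 31.4444.
With the tax, the buyer price exceeds the seller price by 3: (40 − 0.7Q) − (22.4 + 0.74Q) = 3 → Q' = 10.1389.
ΔQ = 12.2222 − 10.1389 = 2.0833; the wedge equals the tax, 3.
The triangle = ½ × 2.0833 × 3 = $3.125.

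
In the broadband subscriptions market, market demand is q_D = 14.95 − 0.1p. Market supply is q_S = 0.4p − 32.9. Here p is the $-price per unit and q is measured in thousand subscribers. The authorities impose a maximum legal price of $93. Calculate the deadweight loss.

$7.29 thousand

In inverse form: demand p = 149.5 − 10q, supply p = 82.25 + 2.5q.
Competitive equilibrium: 149.5 − 10q = 82.25 + 2.5q → q* = 5.38, p* = 95.7.
At the ceiling p = 93, quantity supplied = (93 − 82.25)/2.5 = 4.3.
Willingness to pay at q' = 4.3: 149.5 − 10·4.3 = 106.5.
Δq = 5.38 − 4.3 = 1.08; wedge = 106.5 − 93 = 13.5.
Welfare loss = ½ × 1.08 × 13.5 = $7.29 thousand.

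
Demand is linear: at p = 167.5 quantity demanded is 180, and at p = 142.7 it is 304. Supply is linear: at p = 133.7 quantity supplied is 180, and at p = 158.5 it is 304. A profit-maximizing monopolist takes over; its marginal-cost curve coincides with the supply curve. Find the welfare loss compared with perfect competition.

1554.67

Demand slope = (142.7 − 167.5)/(304 − 180) = −0.2, so p = 203.5 − 0.2q.
Supply slope = (158.5 − 133.7)/(304 − 180) = 0.2, so p = 97.7 + 0.2q.
Competitive equilibrium: 203.5 − 0.2q = 97.7 + 0.2q → q* = 264.5, p* = 150.6.
Marginal revenue: MR = 203.5 − 0.4q. Set MR = MC: 203.5 − 0.4q = 97.7 + 0.2q → q_m = 176.3333.
Price p_m = 203.5 − 0.2·176.3333 = 168.2333; MC(q_m) = 97.7 + 0.2·176.3333 = 132.9667.
Competitive q* = 264.5, so Δq = 88.1667; wedge = 168.2333 − 132.9667 = 35.2666.
Deadweight loss = ½ × 88.1667 × 35.2666 = 1554.67.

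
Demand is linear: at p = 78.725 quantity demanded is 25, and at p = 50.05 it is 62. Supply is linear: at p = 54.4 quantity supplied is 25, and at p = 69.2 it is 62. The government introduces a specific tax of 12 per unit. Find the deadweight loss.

Demand slope = (50.05 − 78.725)/(62 − 25) = −0.775, so p = 98.1 − 0.775q.
Supply slope = (69.2 − 54.4)/(62 − 25) = 0.4, so p = 44.4 + 0.4q.
Competitive equilibrium: 98.1 − 0.775q = 44.4 + 0.4q → q* = 45.7021, p* = 62.6809.
With the tax, the buyer price exceeds the seller price by 12: (98.1 − 0.775q) − (44.4 + 0.4q) = 12 → q' = 35.4894.
Δq = 45.7021 − 35.4894 = 10.2127; the wedge equals the tax, 12.
Welfare loss = ½ × 10.2127 × 12 = 61.28.

61.28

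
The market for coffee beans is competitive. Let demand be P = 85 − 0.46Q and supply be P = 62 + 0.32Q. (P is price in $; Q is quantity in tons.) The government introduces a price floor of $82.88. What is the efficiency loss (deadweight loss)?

$241.39

Competitive equilibrium: 85 − 0.46Q = 62 + 0.32Q → Q* = 29.4872, P* = 71.4359.
At the floor P = 82.88, quantity demanded = (85 − 82.88)/0.46 = 4.6087.
Sellers' marginal cost at Q' = 4.6087: 62 + 0.32·4.6087 = 63.4748.
ΔQ = 29.4872 − 4.6087 = 24.8785; wedge = 82.88 − 63.4748 = 19.4052.
DWL = ½ × 24.8785 × 19.4052 = $241.39.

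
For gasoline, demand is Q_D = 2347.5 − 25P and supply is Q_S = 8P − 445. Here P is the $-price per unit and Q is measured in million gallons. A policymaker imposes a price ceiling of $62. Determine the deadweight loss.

$2701.88 million

In inverse form: demand P = 93.9 − 0.04Q, supply P = 55.625 + 0.125Q.
Competitive equilibrium: 93.9 − 0.04Q = 55.625 + 0.125Q → Q* = 231.9697, P* = 84.6212.
At the ceiling P = 62, quantity supplied = (62 − 55.625)/0.125 = 51.
Willingness to pay at Q' = 51: 93.9 − 0.04·51 = 91.86.
ΔQ = 231.9697 − 51 = 180.9697; wedge = 91.86 − 62 = 29.86.
Welfare loss = ½ × 180.9697 × 29.86 = $2701.88 million.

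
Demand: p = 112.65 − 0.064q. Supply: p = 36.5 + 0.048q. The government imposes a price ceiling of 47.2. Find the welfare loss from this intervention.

11695.24

Competitive equilibrium: 112.65 − 0.064q = 36.5 + 0.048q → q* = 679.91071, p* = 69.13571.
At the ceiling p = 47.2, quantity supplied = (47.2 − 36.5)/0.048 = 222.91667.
Willingness to pay at q' = 222.91667: 112.65 − 0.064·222.91667 = 98.38333.
Δq = 679.91071 − 222.91667 = 456.99404; wedge = 98.38333 − 47.2 = 51.18333.
The triangle = ½ × 456.99404 × 51.18333 = 11695.24.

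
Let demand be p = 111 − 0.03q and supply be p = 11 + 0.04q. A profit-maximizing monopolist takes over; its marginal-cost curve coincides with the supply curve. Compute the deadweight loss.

Competitive equilibrium: 111 − 0.03q = 11 + 0.04q → q* = 1428.5714, p* = 68.1429.
Marginal revenue: MR = 111 − 0.06q. Set MR = MC: 111 − 0.06q = 11 + 0.04q → q_m = 1000.
Price p_m = 111 − 0.03·1000 = 81; MC(q_m) = 11 + 0.04·1000 = 51.
Competitive q* = 1428.5714, so Δq = 428.5714; wedge = 81 − 51 = 30.
Deadweight loss = ½ × 428.5714 × 30 = 6428.57.

6428.57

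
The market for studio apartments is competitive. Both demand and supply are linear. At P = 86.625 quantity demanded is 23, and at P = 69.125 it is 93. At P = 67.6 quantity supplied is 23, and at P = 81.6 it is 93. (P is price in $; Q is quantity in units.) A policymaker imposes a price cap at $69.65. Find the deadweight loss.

Demand slope = (69.125 − 86.625)/(93 − 23) = −0.25, so P = 92.375 − 0.25Q.
Supply slope = (81.6 − 67.6)/(93 − 23) = 0.2, so P = 63 + 0.2Q.
Competitive equilibrium: 92.375 − 0.25Q = 63 + 0.2Q → Q* = 65.2778, P* = 76.0556.
At the ceiling P = 69.65, quantity supplied = (69.65 − 63)/0.2 = 33.25.
Willingness to pay at Q' = 33.25: 92.375 − 0.25·33.25 = 84.0625.
ΔQ = 65.2778 − 33.25 = 32.0278; wedge = 84.0625 − 69.65 = 14.4125.
Welfare loss = ½ × 32.0278 × 14.4125 = $230.80.

$230.80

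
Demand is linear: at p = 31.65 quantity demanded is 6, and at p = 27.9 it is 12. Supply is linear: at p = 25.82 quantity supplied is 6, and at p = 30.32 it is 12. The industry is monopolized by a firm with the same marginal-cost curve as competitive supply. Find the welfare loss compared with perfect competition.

7.04

Demand slope = (27.9 − 31.65)/(12 − 6) = −0.625, so p = 35.4 − 0.625q.
Supply slope = (30.32 − 25.82)/(12 − 6) = 0.75, so p = 21.32 + 0.75q.
Competitive equilibrium: 35.4 − 0.625q = 21.32 + 0.75q → q* = 10.24, p* = 29.
Marginal revenue: MR = 35.4 − 1.25q. Set MR = MC: 35.4 − 1.25q = 21.32 + 0.75q → q_m = 7.04.
Price p_m = 35.4 − 0.625·7.04 = 31; MC(q_m) = 21.32 + 0.75·7.04 = 26.6.
Competitive q* = 10.24, so Δq = 3.2; wedge = 31 − 26.6 = 4.4.
Deadweight loss = ½ × 3.2 × 4.4 = 7.04.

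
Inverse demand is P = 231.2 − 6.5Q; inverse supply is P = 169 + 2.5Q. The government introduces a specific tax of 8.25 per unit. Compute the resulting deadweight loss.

3.78

Competitive equilibrium: 231.2 − 6.5Q = 169 + 2.5Q → Q* = 6.9111, P* = 186.2778.
With the tax, the buyer price exceeds the seller price by 8.25: (231.2 − 6.5Q) − (169 + 2.5Q) = 8.25 → Q' = 5.9944.
ΔQ = 6.9111 − 5.9944 = 0.9167; the wedge equals the tax, 8.25.
Deadweight loss = ½ × 0.9167 × 8.25 = 3.78.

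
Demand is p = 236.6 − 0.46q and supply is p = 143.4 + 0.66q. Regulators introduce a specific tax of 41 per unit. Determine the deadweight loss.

Competitive equilibrium: 236.6 − 0.46q = 143.4 + 0.66q → q* = 83.2143, p* = 198.3214.
With the tax, the buyer price exceeds the seller price by 41: (236.6 − 0.46q) − (143.4 + 0.66q) = 41 → q' = 46.6071.
Δq = 83.2143 − 46.6071 = 36.6072; the wedge equals the tax, 41.
Welfare loss = ½ × 36.6072 × 41 = 750.45.

750.45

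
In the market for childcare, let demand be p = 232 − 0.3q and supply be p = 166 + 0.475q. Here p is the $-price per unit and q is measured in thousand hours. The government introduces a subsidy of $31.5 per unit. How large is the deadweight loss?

Competitive equilibrium: 232 − 0.3q = 166 + 0.475q → q* = 85.1613, p* = 206.4516.
The subsidy lowers effective supply by 31.5: p = 134.5 + 0.475q.
New quantity: 232 − 0.3q = 134.5 + 0.475q → q' = 125.8065.
Overproduction Δq = 125.8065 − 85.1613 = 40.6452; wedge = subsidy = 31.5.
Welfare loss = ½ × 40.6452 × 31.5 = $640.16 thousand.

$640.16 thousand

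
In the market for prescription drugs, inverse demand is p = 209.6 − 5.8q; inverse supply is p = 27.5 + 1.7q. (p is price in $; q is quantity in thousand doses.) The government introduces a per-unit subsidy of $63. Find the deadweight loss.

Competitive equilibrium: 209.6 − 5.8q = 27.5 + 1.7q → q* = 24.28, p* = 68.776.
The subsidy lowers effective supply by 63: p = 1.7q − 35.5.
New quantity: 209.6 − 5.8q = 1.7q − 35.5 → q' = 32.68.
Overproduction Δq = 32.68 − 24.28 = 8.4; wedge = subsidy = 63.
The triangle = ½ × 8.4 × 63 = $264.60 thousand.

$264.60 thousand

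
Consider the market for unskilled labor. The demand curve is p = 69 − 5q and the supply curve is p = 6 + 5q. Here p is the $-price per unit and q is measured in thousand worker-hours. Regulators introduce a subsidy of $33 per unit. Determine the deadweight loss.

$54.45 thousand

Competitive equilibrium: 69 − 5q = 6 + 5q → q* = 6.3, p* = 37.5.
The subsidy lowers effective supply by 33: p = 5q − 27.
New quantity: 69 − 5q = 5q − 27 → q' = 9.6.
Overproduction Δq = 9.6 − 6.3 = 3.3; wedge = subsidy = 33.
Deadweight loss = ½ × 3.3 × 33 = $54.45 thousand.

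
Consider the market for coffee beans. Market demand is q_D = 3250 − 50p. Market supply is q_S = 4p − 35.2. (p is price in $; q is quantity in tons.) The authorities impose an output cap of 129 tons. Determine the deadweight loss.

$845.70

In inverse form: demand p = 65 − 0.02q, supply p = 8.8 + 0.25q.
Competitive equilibrium: 65 − 0.02q = 8.8 + 0.25q → q* = 208.1481, p* = 60.837.
At q = 129: demand price = 65 − 0.02·129 = 62.42; supply price = 8.8 + 0.25·129 = 41.05.
Δq = 208.1481 − 129 = 79.1481; wedge = 62.42 − 41.05 = 21.37.
Welfare loss = ½ × 79.1481 × 21.37 = $845.70.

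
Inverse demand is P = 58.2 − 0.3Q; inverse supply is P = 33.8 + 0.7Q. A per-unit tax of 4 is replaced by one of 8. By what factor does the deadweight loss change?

Competitive equilibrium: 58.2 − 0.3Q = 33.8 + 0.7Q → Q* = 24.4, P* = 50.88.
For a per-unit tax t: ΔQ = t/1, so DWL = ½·t·(t/1) = t²/2.
At t = 4: DWL = 8. At t = 8: DWL = 32.
Ratio = (8/4)² = 4.

4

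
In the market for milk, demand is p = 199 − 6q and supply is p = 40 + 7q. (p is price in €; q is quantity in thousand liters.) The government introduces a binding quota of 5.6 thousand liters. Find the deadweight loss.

Competitive equilibrium: 199 − 6q = 40 + 7q → q* = 12.2308, p* = 125.6154.
At q = 5.6: demand price = 199 − 6·5.6 = 165.4; supply price = 40 + 7·5.6 = 79.2.
Δq = 12.2308 − 5.6 = 6.6308; wedge = 165.4 − 79.2 = 86.2.
DWL = ½ × 6.6308 × 86.2 = €285.79 thousand.

€285.79 thousand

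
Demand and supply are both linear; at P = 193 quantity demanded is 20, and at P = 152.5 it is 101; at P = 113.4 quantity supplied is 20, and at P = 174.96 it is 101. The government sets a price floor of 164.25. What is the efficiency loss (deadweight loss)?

20.29

Demand slope = (152.5 − 193)/(101 − 20) = −0.5, so P = 203 − 0.5Q.
Supply slope = (174.96 − 113.4)/(101 − 20) = 0.76, so P = 98.2 + 0.76Q.
Competitive equilibrium: 203 − 0.5Q = 98.2 + 0.76Q → Q* = 83.1746, P* = 161.4127.
At the floor P = 164.25, quantity demanded = (203 − 164.25)/0.5 = 77.5.
Sellers' marginal cost at Q' = 77.5: 98.2 + 0.76·77.5 = 157.1.
ΔQ = 83.1746 − 77.5 = 5.6746; wedge = 164.25 − 157.1 = 7.15.
DWL = ½ × 5.6746 × 7.15 = 20.29.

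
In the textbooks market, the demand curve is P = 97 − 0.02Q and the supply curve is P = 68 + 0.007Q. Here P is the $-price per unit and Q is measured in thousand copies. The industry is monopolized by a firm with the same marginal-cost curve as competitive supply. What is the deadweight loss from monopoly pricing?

Competitive equilibrium: 97 − 0.02Q = 68 + 0.007Q → Q* = 1074.07407, P* = 75.51852.
Marginal revenue: MR = 97 − 0.04Q. Set MR = MC: 97 − 0.04Q = 68 + 0.007Q → Q_m = 617.02128.
Price P_m = 97 − 0.02·617.02128 = 84.65957; MC(Q_m) = 68 + 0.007·617.02128 = 72.31915.
Competitive Q* = 1074.07407, so ΔQ = 457.05279; wedge = 84.65957 − 72.31915 = 12.34042.
DWL = ½ × 457.05279 × 12.34042 = $2820.11 thousand.

$2820.11 thousand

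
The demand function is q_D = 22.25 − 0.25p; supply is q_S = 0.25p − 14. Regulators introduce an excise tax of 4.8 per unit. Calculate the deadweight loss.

In inverse form: demand p = 89 − 4q, supply p = 56 + 4q.
Competitive equilibrium: 89 − 4q = 56 + 4q → q* = 4.125, p* = 72.5.
With the tax, the buyer price exceeds the seller price by 4.8: (89 − 4q) − (56 + 4q) = 4.8 → q' = 3.525.
Δq = 4.125 − 3.525 = 0.6; the wedge equals the tax, 4.8.
Welfare loss = ½ × 0.6 × 4.8 = 1.44.

1.44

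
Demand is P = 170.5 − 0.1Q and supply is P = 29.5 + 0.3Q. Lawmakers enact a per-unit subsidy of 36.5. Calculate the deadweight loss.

1665.31

Competitive equilibrium: 170.5 − 0.1Q = 29.5 + 0.3Q → Q* = 352.5, P* = 135.25.
The subsidy lowers effective supply by 36.5: P = 0.3Q − 7.
New quantity: 170.5 − 0.1Q = 0.3Q − 7 → Q' = 443.75.
Overproduction ΔQ = 443.75 − 352.5 = 91.25; wedge = subsidy = 36.5.
The triangle = ½ × 91.25 × 36.5 = 1665.31.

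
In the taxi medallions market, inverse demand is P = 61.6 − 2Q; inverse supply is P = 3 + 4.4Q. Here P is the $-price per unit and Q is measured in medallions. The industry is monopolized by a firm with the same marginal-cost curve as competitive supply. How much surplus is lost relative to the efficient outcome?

$15.21

Competitive equilibrium: 61.6 − 2Q = 3 + 4.4Q → Q* = 9.1563, P* = 43.2875.
Marginal revenue: MR = 61.6 − 4Q. Set MR = MC: 61.6 − 4Q = 3 + 4.4Q → Q_m = 6.9762.
Price P_m = 61.6 − 2·6.9762 = 47.6476; MC(Q_m) = 3 + 4.4·6.9762 = 33.6953.
Competitive Q* = 9.1563, so ΔQ = 2.1801; wedge = 47.6476 − 33.6953 = 13.9523.
The triangle = ½ × 2.1801 × 13.9523 = $15.21.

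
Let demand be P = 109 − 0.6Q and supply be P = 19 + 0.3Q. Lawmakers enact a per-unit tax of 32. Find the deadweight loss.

568.89

Competitive equilibrium: 109 − 0.6Q = 19 + 0.3Q → Q* = 100, P* = 49.
With the tax, the buyer price exceeds the seller price by 32: (109 − 0.6Q) − (19 + 0.3Q) = 32 → Q' = 64.4444.
ΔQ = 100 − 64.4444 = 35.5556; the wedge equals the tax, 32.
Deadweight loss = ½ × 35.5556 × 32 = 568.89.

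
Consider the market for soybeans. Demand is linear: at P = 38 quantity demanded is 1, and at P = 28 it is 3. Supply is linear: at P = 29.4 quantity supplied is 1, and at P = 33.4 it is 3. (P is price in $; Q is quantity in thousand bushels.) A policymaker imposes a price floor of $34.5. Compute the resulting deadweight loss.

Demand slope = (28 − 38)/(3 − 1) = −5, so P = 43 − 5Q.
Supply slope = (33.4 − 29.4)/(3 − 1) = 2, so P = 27.4 + 2Q.
Competitive equilibrium: 43 − 5Q = 27.4 + 2Q → Q* = 2.2286, P* = 31.8571.
At the floor P = 34.5, quantity demanded = (43 − 34.5)/5 = 1.7.
Sellers' marginal cost at Q' = 1.7: 27.4 + 2·1.7 = 30.8.
ΔQ = 2.2286 − 1.7 = 0.5286; wedge = 34.5 − 30.8 = 3.7.
The triangle = ½ × 0.5286 × 3.7 = $0.98 thousand.

$0.98 thousand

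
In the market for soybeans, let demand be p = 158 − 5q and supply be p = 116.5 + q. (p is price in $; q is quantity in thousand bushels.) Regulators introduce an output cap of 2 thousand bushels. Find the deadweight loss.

Competitive equilibrium: 158 − 5q = 116.5 + q → q* = 6.9167, p* = 123.4167.
At q = 2: demand price = 158 − 5·2 = 148; supply price = 116.5 + 1·2 = 118.5.
Δq = 6.9167 − 2 = 4.9167; wedge = 148 − 118.5 = 29.5.
Welfare loss = ½ × 4.9167 × 29.5 = $72.52 thousand.

$72.52 thousand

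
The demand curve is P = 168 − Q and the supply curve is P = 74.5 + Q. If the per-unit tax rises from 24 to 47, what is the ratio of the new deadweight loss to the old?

3.835

Competitive equilibrium: 168 − Q = 74.5 + Q → Q* = 46.75, P* = 121.25.
For a per-unit tax t: ΔQ = t/2, so DWL = ½·t·(t/2) = t²/4.
At t = 24: DWL = 144. At t = 47: DWL = 552.25.
Ratio = (47/24)² = 3.835.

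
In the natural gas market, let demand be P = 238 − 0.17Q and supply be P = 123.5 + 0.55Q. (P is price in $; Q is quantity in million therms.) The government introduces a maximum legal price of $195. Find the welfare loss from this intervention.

$303.34 million

Competitive equilibrium: 238 − 0.17Q = 123.5 + 0.55Q → Q* = 159.0278, P* = 210.9653.
At the ceiling P = 195, quantity supplied = (195 − 123.5)/0.55 = 130.
Willingness to pay at Q' = 130: 238 − 0.17·130 = 215.9.
ΔQ = 159.0278 − 130 = 29.0278; wedge = 215.9 − 195 = 20.9.
The triangle = ½ × 29.0278 × 20.9 = $303.34 million.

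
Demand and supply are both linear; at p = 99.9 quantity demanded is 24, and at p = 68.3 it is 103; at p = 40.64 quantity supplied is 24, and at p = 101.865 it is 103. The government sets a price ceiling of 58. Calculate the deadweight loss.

461.72

Demand slope = (68.3 − 99.9)/(103 − 24) = −0.4, so p = 109.5 − 0.4q.
Supply slope = (101.865 − 40.64)/(103 − 24) = 0.775, so p = 22.04 + 0.775q.
Competitive equilibrium: 109.5 − 0.4q = 22.04 + 0.775q → q* = 74.434, p* = 79.7264.
At the ceiling p = 58, quantity supplied = (58 − 22.04)/0.775 = 46.4.
Willingness to pay at q' = 46.4: 109.5 − 0.4·46.4 = 90.94.
Δq = 74.434 − 46.4 = 28.034; wedge = 90.94 − 58 = 32.94.
Welfare loss = ½ × 28.034 × 32.94 = 461.72.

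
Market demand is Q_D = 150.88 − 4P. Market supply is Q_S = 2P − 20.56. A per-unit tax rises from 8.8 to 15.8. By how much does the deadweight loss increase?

In inverse form: demand P = 37.72 − 0.25Q, supply P = 10.28 + 0.5Q.
Competitive equilibrium: 37.72 − 0.25Q = 10.28 + 0.5Q → Q* = 36.5867, P* = 28.5733.
For a per-unit tax t: ΔQ = t/0.75, so DWL = ½·t·(t/0.75) = t²/1.5.
At t = 8.8: DWL = 51.627. At t = 15.8: DWL = 166.427.
Increase = 166.427 − 51.627 = 114.80.

114.80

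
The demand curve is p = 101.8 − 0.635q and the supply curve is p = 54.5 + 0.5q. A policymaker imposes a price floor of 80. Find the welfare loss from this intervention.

Competitive equilibrium: 101.8 − 0.635q = 54.5 + 0.5q → q* = 41.674, p* = 75.337.
At the floor p = 80, quantity demanded = (101.8 − 80)/0.635 = 34.3307.
Sellers' marginal cost at q' = 34.3307: 54.5 + 0.5·34.3307 = 71.6654.
Δq = 41.674 − 34.3307 = 7.3433; wedge = 80 − 71.6654 = 8.3346.
DWL = ½ × 7.3433 × 8.3346 = 30.60.

30.60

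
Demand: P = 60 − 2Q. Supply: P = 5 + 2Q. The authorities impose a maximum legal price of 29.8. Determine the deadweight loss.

3.645

Competitive equilibrium: 60 − 2Q = 5 + 2Q → Q* = 13.75, P* = 32.5.
At the ceiling P = 29.8, quantity supplied = (29.8 − 5)/2 = 12.4.
Willingness to pay at Q' = 12.4: 60 − 2·12.4 = 35.2.
ΔQ = 13.75 − 12.4 = 1.35; wedge = 35.2 − 29.8 = 5.4.
Welfare loss = ½ × 1.35 × 5.4 = 3.645.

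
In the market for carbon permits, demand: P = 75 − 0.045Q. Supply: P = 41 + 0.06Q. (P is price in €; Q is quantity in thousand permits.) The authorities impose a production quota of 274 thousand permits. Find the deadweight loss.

Competitive equilibrium: 75 − 0.045Q = 41 + 0.06Q → Q* = 323.8095, P* = 60.4286.
At Q = 274: demand price = 75 − 0.045·274 = 62.67; supply price = 41 + 0.06·274 = 57.44.
ΔQ = 323.8095 − 274 = 49.8095; wedge = 62.67 − 57.44 = 5.23.
DWL = ½ × 49.8095 × 5.23 = €130.25 thousand.

€130.25 thousand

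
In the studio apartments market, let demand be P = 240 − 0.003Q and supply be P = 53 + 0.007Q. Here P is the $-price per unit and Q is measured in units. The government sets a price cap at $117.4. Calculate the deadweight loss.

Competitive equilibrium: 240 − 0.003Q = 53 + 0.007Q → Q* = 18700, P* = 183.9.
At the ceiling P = 117.4, quantity supplied = (117.4 − 53)/0.007 = 9200.
Willingness to pay at Q' = 9200: 240 − 0.003·9200 = 212.4.
ΔQ = 18700 − 9200 = 9500; wedge = 212.4 − 117.4 = 95.
Deadweight loss = ½ × 9500 × 95 = $451250.

$451250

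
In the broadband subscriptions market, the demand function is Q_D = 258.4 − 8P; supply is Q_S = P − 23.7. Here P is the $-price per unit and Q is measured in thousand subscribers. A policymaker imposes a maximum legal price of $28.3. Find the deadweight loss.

In inverse form: demand P = 32.3 − 0.125Q, supply P = 23.7 + Q.
Competitive equilibrium: 32.3 − 0.125Q = 23.7 + Q → Q* = 7.6444, P* = 31.3444.
At the ceiling P = 28.3, quantity supplied = (28.3 − 23.7)/1 = 4.6.
Willingness to pay at Q' = 4.6: 32.3 − 0.125·4.6 = 31.725.
ΔQ = 7.6444 − 4.6 = 3.0444; wedge = 31.725 − 28.3 = 3.425.
Welfare loss = ½ × 3.0444 × 3.425 = $5.21 thousand.

$5.21 thousand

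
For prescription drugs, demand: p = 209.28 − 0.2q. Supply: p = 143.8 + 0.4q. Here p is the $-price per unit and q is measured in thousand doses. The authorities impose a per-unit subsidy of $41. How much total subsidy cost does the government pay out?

$7276.13 thousand

Competitive equilibrium: 209.28 − 0.2q = 143.8 + 0.4q → q* = 109.1333, p* = 187.4533.
The subsidy lowers effective supply by 41: p = 102.8 + 0.4q.
New quantity: 209.28 − 0.2q = 102.8 + 0.4q → q' = 177.4667.
Total subsidy cost = 41 × 177.4667 = $7276.13 thousand.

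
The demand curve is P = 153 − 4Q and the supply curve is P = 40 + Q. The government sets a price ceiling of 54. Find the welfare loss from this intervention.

184.90

Competitive equilibrium: 153 − 4Q = 40 + Q → Q* = 22.6, P* = 62.6.
At the ceiling P = 54, quantity supplied = (54 − 40)/1 = 14.
Willingness to pay at Q' = 14: 153 − 4·14 = 97.
ΔQ = 22.6 − 14 = 8.6; wedge = 97 − 54 = 43.
Welfare loss = ½ × 8.6 × 43 = 184.90.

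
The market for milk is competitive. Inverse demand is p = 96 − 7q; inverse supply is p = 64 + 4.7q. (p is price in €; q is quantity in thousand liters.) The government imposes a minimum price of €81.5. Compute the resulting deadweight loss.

Competitive equilibrium: 96 − 7q = 64 + 4.7q → q* = 2.735, p* = 76.8547.
At the floor p = 81.5, quantity demanded = (96 − 81.5)/7 = 2.0714.
Sellers' marginal cost at q' = 2.0714: 64 + 4.7·2.0714 = 73.7356.
Δq = 2.735 − 2.0714 = 0.6636; wedge = 81.5 − 73.7356 = 7.7644.
DWL = ½ × 0.6636 × 7.7644 = €2.58 thousand.

€2.58 thousand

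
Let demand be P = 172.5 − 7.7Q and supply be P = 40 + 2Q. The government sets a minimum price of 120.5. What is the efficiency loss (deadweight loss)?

Competitive equilibrium: 172.5 − 7.7Q = 40 + 2Q → Q* = 13.6598, P* = 67.3196.
At the floor P = 120.5, quantity demanded = (172.5 − 120.5)/7.7 = 6.7532.
Sellers' marginal cost at Q' = 6.7532: 40 + 2·6.7532 = 53.5064.
ΔQ = 13.6598 − 6.7532 = 6.9066; wedge = 120.5 − 53.5064 = 66.9936.
DWL = ½ × 6.9066 × 66.9936 = 231.35.

231.35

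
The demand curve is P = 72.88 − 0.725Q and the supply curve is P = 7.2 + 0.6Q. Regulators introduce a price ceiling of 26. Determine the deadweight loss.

220.33

Competitive equilibrium: 72.88 − 0.725Q = 7.2 + 0.6Q → Q* = 49.5698, P* = 36.9419.
At the ceiling P = 26, quantity supplied = (26 − 7.2)/0.6 = 31.3333.
Willingness to pay at Q' = 31.3333: 72.88 − 0.725·31.3333 = 50.1634.
ΔQ = 49.5698 − 31.3333 = 18.2365; wedge = 50.1634 − 26 = 24.1634.
DWL = ½ × 18.2365 × 24.1634 = 220.33.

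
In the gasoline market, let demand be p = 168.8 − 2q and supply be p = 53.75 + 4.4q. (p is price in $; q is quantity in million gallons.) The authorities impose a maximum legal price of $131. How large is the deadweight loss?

Competitive equilibrium: 168.8 − 2q = 53.75 + 4.4q → q* = 17.9766, p* = 132.8469.
At the ceiling p = 131, quantity supplied = (131 − 53.75)/4.4 = 17.5568.
Willingness to pay at q' = 17.5568: 168.8 − 2·17.5568 = 133.6864.
Δq = 17.9766 − 17.5568 = 0.4198; wedge = 133.6864 − 131 = 2.6864.
The triangle = ½ × 0.4198 × 2.6864 = $0.56 million.

$0.56 million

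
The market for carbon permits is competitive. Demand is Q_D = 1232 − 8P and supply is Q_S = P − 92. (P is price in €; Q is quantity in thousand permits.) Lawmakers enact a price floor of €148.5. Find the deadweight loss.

€69.44 thousand

In inverse form: demand P = 154 − 0.125Q, supply P = 92 + Q.
Competitive equilibrium: 154 − 0.125Q = 92 + Q → Q* = 55.1111, P* = 147.1111.
At the floor P = 148.5, quantity demanded = (154 − 148.5)/0.125 = 44.
Sellers' marginal cost at Q' = 44: 92 + 1·44 = 136.
ΔQ = 55.1111 − 44 = 11.1111; wedge = 148.5 − 136 = 12.5.
The triangle = ½ × 11.1111 × 12.5 = €69.44 thousand.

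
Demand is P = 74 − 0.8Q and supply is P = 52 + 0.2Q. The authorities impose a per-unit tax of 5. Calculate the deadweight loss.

12.50

Competitive equilibrium: 74 − 0.8Q = 52 + 0.2Q → Q* = 22, P* = 56.4.
With the tax, the buyer price exceeds the seller price by 5: (74 − 0.8Q) − (52 + 0.2Q) = 5 → Q' = 17.
ΔQ = 22 − 17 = 5; the wedge equals the tax, 5.
The triangle = ½ × 5 × 5 = 12.50.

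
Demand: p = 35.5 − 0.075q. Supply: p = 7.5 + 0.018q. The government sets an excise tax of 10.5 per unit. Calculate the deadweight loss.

592.74

Competitive equilibrium: 35.5 − 0.075q = 7.5 + 0.018q → q* = 301.0753, p* = 12.9194.
With the tax, the buyer price exceeds the seller price by 10.5: (35.5 − 0.075q) − (7.5 + 0.018q) = 10.5 → q' = 188.172.
Δq = 301.0753 − 188.172 = 112.9033; the wedge equals the tax, 10.5.
The triangle = ½ × 112.9033 × 10.5 = 592.74.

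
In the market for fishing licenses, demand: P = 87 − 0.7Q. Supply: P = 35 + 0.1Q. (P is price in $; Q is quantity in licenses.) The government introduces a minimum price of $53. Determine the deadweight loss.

$107.96

Competitive equilibrium: 87 − 0.7Q = 35 + 0.1Q → Q* = 65, P* = 41.5.
At the floor P = 53, quantity demanded = (87 − 53)/0.7 = 48.5714.
Sellers' marginal cost at Q' = 48.5714: 35 + 0.1·48.5714 = 39.8571.
ΔQ = 65 − 48.5714 = 16.4286; wedge = 53 − 39.8571 = 13.1429.
Welfare loss = ½ × 16.4286 × 13.1429 = $107.96.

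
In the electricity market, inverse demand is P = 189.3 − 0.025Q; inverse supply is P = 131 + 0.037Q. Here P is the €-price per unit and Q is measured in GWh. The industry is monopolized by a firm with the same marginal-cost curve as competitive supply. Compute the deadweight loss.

€2263.38

Competitive equilibrium: 189.3 − 0.025Q = 131 + 0.037Q → Q* = 940.32258, P* = 165.79194.
Marginal revenue: MR = 189.3 − 0.05Q. Set MR = MC: 189.3 − 0.05Q = 131 + 0.037Q → Q_m = 670.11494.
Price P_m = 189.3 − 0.025·670.11494 = 172.54713; MC(Q_m) = 131 + 0.037·670.11494 = 155.79425.
Competitive Q* = 940.32258, so ΔQ = 270.20764; wedge = 172.54713 − 155.79425 = 16.75288.
Deadweight loss = ½ × 270.20764 × 16.75288 = €2263.38.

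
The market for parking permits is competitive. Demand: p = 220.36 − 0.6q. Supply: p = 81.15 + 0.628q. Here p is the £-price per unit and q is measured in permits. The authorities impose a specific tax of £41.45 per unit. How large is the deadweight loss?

Competitive equilibrium: 220.36 − 0.6q = 81.15 + 0.628q → q* = 113.3632, p* = 152.3421.
With the tax, the buyer price exceeds the seller price by 41.45: (220.36 − 0.6q) − (81.15 + 0.628q) = 41.45 → q' = 79.6091.
Δq = 113.3632 − 79.6091 = 33.7541; the wedge equals the tax, 41.45.
Welfare loss = ½ × 33.7541 × 41.45 = £699.55.

£699.55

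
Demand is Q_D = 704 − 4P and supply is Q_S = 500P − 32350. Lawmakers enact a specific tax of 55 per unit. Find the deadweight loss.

6001.98

In inverse form: demand P = 176 − 0.25Q, supply P = 64.7 + 0.002Q.
Competitive equilibrium: 176 − 0.25Q = 64.7 + 0.002Q → Q* = 441.66667, P* = 65.58333.
With the tax, the buyer price exceeds the seller price by 55: (176 − 0.25Q) − (64.7 + 0.002Q) = 55 → Q' = 223.4127.
ΔQ = 441.66667 − 223.4127 = 218.25397; the wedge equals the tax, 55.
DWL = ½ × 218.25397 × 55 = 6001.98.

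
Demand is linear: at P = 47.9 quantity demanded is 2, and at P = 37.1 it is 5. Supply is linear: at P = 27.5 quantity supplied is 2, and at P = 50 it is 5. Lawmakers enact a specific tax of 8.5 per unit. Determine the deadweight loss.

3.25

Demand slope = (37.1 − 47.9)/(5 − 2) = −3.6, so P = 55.1 − 3.6Q.
Supply slope = (50 − 27.5)/(5 − 2) = 7.5, so P = 12.5 + 7.5Q.
Competitive equilibrium: 55.1 − 3.6Q = 12.5 + 7.5Q → Q* = 3.8378, P* = 41.2838.
With the tax, the buyer price exceeds the seller price by 8.5: (55.1 − 3.6Q) − (12.5 + 7.5Q) = 8.5 → Q' = 3.0721.
ΔQ = 3.8378 − 3.0721 = 0.7657; the wedge equals the tax, 8.5.
Deadweight loss = ½ × 0.7657 × 8.5 = 3.25.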